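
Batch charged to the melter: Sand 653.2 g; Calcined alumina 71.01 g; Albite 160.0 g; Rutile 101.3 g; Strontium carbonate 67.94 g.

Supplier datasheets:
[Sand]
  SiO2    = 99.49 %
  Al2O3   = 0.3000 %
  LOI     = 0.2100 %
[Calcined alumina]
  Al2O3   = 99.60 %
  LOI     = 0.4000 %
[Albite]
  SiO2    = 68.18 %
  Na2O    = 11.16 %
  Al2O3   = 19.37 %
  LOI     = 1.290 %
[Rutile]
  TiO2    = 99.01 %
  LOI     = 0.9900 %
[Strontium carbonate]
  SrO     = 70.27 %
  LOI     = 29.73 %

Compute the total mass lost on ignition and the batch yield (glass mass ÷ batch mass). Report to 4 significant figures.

LOI loss = 24.92 g; glass = 1029 g; yield = 97.63%

Values along the way appear (rounded to 4 significant figures) across the worked steps; exact precision is kept through the solve; each reported number is rounded just once; the derived quantities, including yield, ignition loss, the totals, net glass mass, the five compositions, are recomputed from the batch weights on 1029 g of glass in exact precision as written in problem or answer.
Material-by-material LOI:
  Sand: 653.2 × 0.002100 = 1.372 g
  Calcined alumina: 71.01 × 0.004000 = 0.2840 g
  Albite: 160.0 × 0.01290 = 2.064 g
  Rutile: 101.3 × 0.009900 = 1.003 g
  Strontium carbonate: 67.94 × 0.2973 = 20.20 g
Total LOI = 24.92 g
Glass = batch − LOI = 1053 − 24.92 = 1029 g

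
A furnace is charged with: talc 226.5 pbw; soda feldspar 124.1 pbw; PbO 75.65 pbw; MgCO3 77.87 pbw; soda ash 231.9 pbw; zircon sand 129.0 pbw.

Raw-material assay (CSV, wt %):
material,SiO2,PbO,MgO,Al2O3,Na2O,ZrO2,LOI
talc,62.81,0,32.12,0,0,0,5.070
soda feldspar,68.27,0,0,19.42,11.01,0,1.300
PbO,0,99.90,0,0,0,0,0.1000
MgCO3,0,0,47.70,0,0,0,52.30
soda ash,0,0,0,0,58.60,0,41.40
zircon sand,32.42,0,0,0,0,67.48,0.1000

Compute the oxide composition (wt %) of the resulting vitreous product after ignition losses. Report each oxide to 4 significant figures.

Glass mass = 715.0 pbw (batch 865.0 − LOI 150.0).
Composition: SiO2 37.60%, PbO 10.57%, MgO 15.37%, Al2O3 3.371%, Na2O 20.92%, ZrO2 12.17%

Exact precision is held through every step. Intermediates are printed, rounded to 4 significant figures, at each printed step — each reported result sees exactly one rounding; all derived quantities (totals, ignition loss, net glass mass, the six compositions, the yield) are re-derived in exact precision using the weight values on 715.0 pbw of glass, as given in the question or the answer.
What the batch supplies per oxide:
  SiO2: 226.5·0.6281 + 124.1·0.6827 + 129.0·0.3242 = 268.8 pbw
  PbO: 75.65·0.9990 = 75.57 pbw
  MgO: 226.5·0.3212 + 77.87·0.4770 = 109.9 pbw
  Al2O3: 124.1·0.1942 = 24.10 pbw
  Na2O: 124.1·0.1101 + 231.9·0.5860 = 149.6 pbw
  ZrO2: 129.0·0.6748 = 87.05 pbw
LOI: 226.5·0.05070 + 124.1·0.01300 + 75.65·0.001000 + 77.87·0.5230 + 231.9·0.4140 + 129.0·0.001000 = 150.0 pbw
Glass = total batch minus LOI = 865.0 − 150.0 = 715.0 pbw (matching Σ of the oxides)
each wt % is 100 × oxide ÷ glass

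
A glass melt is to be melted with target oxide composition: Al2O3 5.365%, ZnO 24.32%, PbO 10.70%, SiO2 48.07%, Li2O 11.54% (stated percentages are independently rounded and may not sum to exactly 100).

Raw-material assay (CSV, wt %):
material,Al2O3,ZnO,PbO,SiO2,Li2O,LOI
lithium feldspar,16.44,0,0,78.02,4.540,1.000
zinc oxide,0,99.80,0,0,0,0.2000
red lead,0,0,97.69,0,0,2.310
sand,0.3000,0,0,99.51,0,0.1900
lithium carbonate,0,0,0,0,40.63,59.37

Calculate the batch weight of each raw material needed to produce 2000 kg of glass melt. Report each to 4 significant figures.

Batch per 2000 kg glass melt:
  lithium feldspar: 644.3 kg
  zinc oxide: 487.4 kg
  red lead: 219.1 kg
  sand: 461.0 kg
  lithium carbonate: 496.1 kg
Total batch = 2308 kg; LOI loss = 307.9 kg; yield = 86.66%

Every computation carries exact precision through the solve. Working values are displayed with 4-significant-figure rounding at each printed step. Every reported number is rounded once only. The derived quantities, including the yield, ignition loss, net glass mass, five oxide percentages, the totals, are carried from the weighed amounts at 2000 kg of glass in exact precision as they appear in the question or the answer.
The oxide mass targets at 2000 kg glass melt:
  Al2O3: 5.365% × 2000 = 107.3 kg
  ZnO: 24.32% × 2000 = 486.4 kg
  PbO: 10.70% × 2000 = 214.0 kg
  SiO2: 48.07% × 2000 = 961.4 kg
  Li2O: 11.54% × 2000 = 230.8 kg
Per-oxide balance check working from each reported weight, relative to the basis at hand (oxide sums agree with the targets inside rounding margins):
  Al2O3: 644.3·0.1644 + 461.0·0.003000 = 107.3 kg (target 107.3 kg)
  ZnO: 487.4·0.9980 = 486.4 kg (target 486.4 kg)
  PbO: 219.1·0.9769 = 214.0 kg (target 214.0 kg)
  SiO2: 644.3·0.7802 + 461.0·0.9951 = 961.4 kg (target 961.4 kg)
  Li2O: 644.3·0.04540 + 496.1·0.4063 = 230.8 kg (target 230.8 kg)
The glass-mass cross-check: total batch − LOI = 2000 kg (targets for the oxides total 2000 kg; basis as stated: 2000 kg — rounding explains the deltas).
Whole-batch sum: Σ batch = 2308 kg; LOI removed, Σ of batch·LOI: 307.9 kg; glass ÷ batch gives a yield of 86.66%.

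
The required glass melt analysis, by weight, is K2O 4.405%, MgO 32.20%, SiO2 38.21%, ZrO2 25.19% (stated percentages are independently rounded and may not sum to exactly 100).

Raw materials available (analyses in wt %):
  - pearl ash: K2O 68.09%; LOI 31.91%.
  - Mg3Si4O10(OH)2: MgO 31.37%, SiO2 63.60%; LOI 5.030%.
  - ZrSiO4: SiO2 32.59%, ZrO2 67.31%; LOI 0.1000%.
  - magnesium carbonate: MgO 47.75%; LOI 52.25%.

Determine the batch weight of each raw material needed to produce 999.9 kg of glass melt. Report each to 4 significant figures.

Each numeric step carries full float precision in all steps; rounding to four significant figures governs every working value as shown. Every reported figure is rounded once only. The derived quantities (LOI, yield, the four compositions, glass mass, the totals) are recomputed in exact precision from the batch weights for 999.9 kg of glass, as they appear in question or answer.
Target masses of each oxide per 999.9 kg glass melt:
  K2O: 4.405% × 999.9 = 44.05 kg
  MgO: 32.20% × 999.9 = 322.0 kg
  SiO2: 38.21% × 999.9 = 382.1 kg
  ZrO2: 25.19% × 999.9 = 251.9 kg
Verifying the oxide balance from the weights as reported, under the basis named above (oxide sums agree with the targets once rounding is allowed for):
  K2O: 64.69·0.6809 = 44.05 kg (target 44.05 kg)
  MgO: 409.0·0.3137 + 405.6·0.4775 = 322.0 kg (target 322.0 kg)
  SiO2: 409.0·0.6360 + 374.2·0.3259 = 382.1 kg (target 382.1 kg)
  ZrO2: 374.2·0.6731 = 251.9 kg (target 251.9 kg)
Glass mass check: whole batch net of LOI = 1000 kg (the Σ of target masses is 999.9 kg; versus the stated basis of 999.9 kg — rounding explains the deltas).
Batch total: Σ batch = 1253 kg; LOI removed, Σ of batch·LOI: 253.5 kg; the yield ratio, glass ÷ batch: 79.78%.

Batch per 999.9 kg glass melt:
  pearl ash: 64.69 kg
  Mg3Si4O10(OH)2: 409.0 kg
  ZrSiO4: 374.2 kg
  magnesium carbonate: 405.6 kg
Total batch = 1253 kg; LOI loss = 253.5 kg; yield = 79.78%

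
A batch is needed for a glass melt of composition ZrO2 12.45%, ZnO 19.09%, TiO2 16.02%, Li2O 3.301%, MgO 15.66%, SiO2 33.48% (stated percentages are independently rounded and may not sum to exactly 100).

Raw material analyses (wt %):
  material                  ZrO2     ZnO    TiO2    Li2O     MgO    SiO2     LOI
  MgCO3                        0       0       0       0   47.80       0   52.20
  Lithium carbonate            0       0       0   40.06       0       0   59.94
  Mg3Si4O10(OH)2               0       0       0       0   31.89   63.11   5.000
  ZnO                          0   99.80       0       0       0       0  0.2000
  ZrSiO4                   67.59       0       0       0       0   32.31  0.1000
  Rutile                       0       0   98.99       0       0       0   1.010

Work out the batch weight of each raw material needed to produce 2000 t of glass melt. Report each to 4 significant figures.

Batch per 2000 t glass melt:
  MgCO3: 73.21 t
  Lithium carbonate: 164.8 t
  Mg3Si4O10(OH)2: 872.4 t
  ZnO: 382.6 t
  ZrSiO4: 368.4 t
  Rutile: 323.7 t
Total batch = 2185 t; LOI loss = 185.0 t; yield = 91.53%

Working values are shown (rounded to four significant figures) across the worked steps; each numeric step keeps full precision in all steps — every reported figure is rounded exactly once. The derived quantities are computed starting from the weights per 2000 t of glass at full float precision (net glass mass, six oxide percentages, yield, the totals, ignition loss) as given in the problem or answer text.
Target oxide masses per 2000 t glass melt:
  ZrO2: 12.45% × 2000 = 249.0 t
  ZnO: 19.09% × 2000 = 381.8 t
  TiO2: 16.02% × 2000 = 320.4 t
  Li2O: 3.301% × 2000 = 66.02 t
  MgO: 15.66% × 2000 = 313.2 t
  SiO2: 33.48% × 2000 = 669.6 t
Oxide-by-oxide audit using the reported weights, against the basis in use (oxide sums agree with the targets exact up to rounding of places):
  ZrO2: 368.4·0.6759 = 249.0 t (target 249.0 t)
  ZnO: 382.6·0.9980 = 381.8 t (target 381.8 t)
  TiO2: 323.7·0.9899 = 320.4 t (target 320.4 t)
  Li2O: 164.8·0.4006 = 66.02 t (target 66.02 t)
  MgO: 73.21·0.4780 + 872.4·0.3189 = 313.2 t (target 313.2 t)
  SiO2: 872.4·0.6311 + 368.4·0.3231 = 669.6 t (target 669.6 t)
Auditing the glass mass value: Σ batch − LOI loss = 2000 t (oxide target masses add up to 2000 t; basis as stated: 2000 t — differing by rounding only).
Batch total: Σ batch = 2185 t; LOI removed, Σ of batch·LOI: 185.0 t; yield, glass over the total, = 91.53%.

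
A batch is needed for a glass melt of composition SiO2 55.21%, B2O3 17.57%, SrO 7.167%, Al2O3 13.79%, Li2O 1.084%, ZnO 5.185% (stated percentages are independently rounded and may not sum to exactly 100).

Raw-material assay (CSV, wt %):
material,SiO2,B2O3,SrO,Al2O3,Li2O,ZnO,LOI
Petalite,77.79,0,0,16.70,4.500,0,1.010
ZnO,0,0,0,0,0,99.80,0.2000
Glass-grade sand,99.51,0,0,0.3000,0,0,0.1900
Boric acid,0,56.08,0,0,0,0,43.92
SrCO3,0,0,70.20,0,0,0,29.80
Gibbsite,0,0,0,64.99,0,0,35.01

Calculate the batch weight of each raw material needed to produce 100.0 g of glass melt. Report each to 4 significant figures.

Batch per 100.0 g glass melt:
  Petalite: 24.09 g
  ZnO: 5.195 g
  Glass-grade sand: 36.65 g
  Boric acid: 31.33 g
  SrCO3: 10.21 g
  Gibbsite: 14.86 g
Total batch = 122.3 g; LOI loss = 22.33 g; yield = 81.75%

Each numeric step keeps full float precision throughout; working values appear (rounded to four significant figures) alongside each step; a single rounding yields every reported figure — the derived quantities, including six oxide percentages, LOI, the totals, net glass mass, the yield, are rebuilt from the weighed amounts per 100.0 g of glass at full float precision as they appear in the question or the answer.
Target masses of each oxide per 100.0 g glass melt:
  SiO2: 55.21% × 100.0 = 55.21 g
  B2O3: 17.57% × 100.0 = 17.57 g
  SrO: 7.167% × 100.0 = 7.167 g
  Al2O3: 13.79% × 100.0 = 13.79 g
  Li2O: 1.084% × 100.0 = 1.084 g
  ZnO: 5.185% × 100.0 = 5.185 g
A balance pass over the oxides, working from each reported weight, at the basis given (summed amounts equal target values net of answer rounding effects):
  SiO2: 24.09·0.7779 + 36.65·0.9951 = 55.21 g (target 55.21 g)
  B2O3: 31.33·0.5608 = 17.57 g (target 17.57 g)
  SrO: 10.21·0.7020 = 7.167 g (target 7.167 g)
  Al2O3: 24.09·0.1670 + 36.65·0.003000 + 14.86·0.6499 = 13.79 g (target 13.79 g)
  Li2O: 24.09·0.04500 = 1.084 g (target 1.084 g)
  ZnO: 5.195·0.9980 = 5.185 g (target 5.185 g)
Glass-mass sanity pass: Σ batch − LOI loss = 100.0 g (oxide target masses add up to 100.0 g; with the basis standing at 100.0 g — rounding explains the deltas).
Summing the batch: Σ batch = 122.3 g; loss to ignition Σ batch·LOI = 22.33 g; yield, glass over the total, = 81.75%.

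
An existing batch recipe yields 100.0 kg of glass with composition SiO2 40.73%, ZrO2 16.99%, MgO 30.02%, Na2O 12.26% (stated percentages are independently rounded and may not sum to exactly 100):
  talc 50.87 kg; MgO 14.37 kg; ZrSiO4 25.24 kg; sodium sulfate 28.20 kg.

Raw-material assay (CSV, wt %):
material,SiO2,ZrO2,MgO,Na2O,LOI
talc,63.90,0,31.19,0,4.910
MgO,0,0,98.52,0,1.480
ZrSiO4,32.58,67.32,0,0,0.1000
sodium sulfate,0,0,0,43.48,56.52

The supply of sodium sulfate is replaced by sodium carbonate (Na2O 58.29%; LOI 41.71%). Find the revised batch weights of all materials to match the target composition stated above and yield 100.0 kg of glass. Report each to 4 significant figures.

Working values appear rounded to 4 significant figures between the steps — every computation holds full precision from first step to last; each reported value includes exactly one rounding; derived quantities (the totals, four oxide percentages, yield, glass mass, ignition loss) are rebuilt in full float precision from the batch weights on 100.0 kg of glass, exactly as printed in the problem or answer text.
Per-oxide target masses for 100.0 kg glass:
  SiO2: 40.73% × 100.0 = 40.73 kg
  ZrO2: 16.99% × 100.0 = 16.99 kg
  MgO: 30.02% × 100.0 = 30.02 kg
  Na2O: 12.26% × 100.0 = 12.26 kg
Sums-versus-targets review applying the batch weights above, for the quoted basis mass (each sum matches its target mass net of answer rounding effects):
  SiO2: 50.87·0.6390 + 25.24·0.3258 = 40.73 kg (target 40.73 kg)
  ZrO2: 25.24·0.6732 = 16.99 kg (target 16.99 kg)
  MgO: 50.87·0.3119 + 14.37·0.9852 = 30.02 kg (target 30.02 kg)
  Na2O: 21.03·0.5829 = 12.26 kg (target 12.26 kg)
Glass mass check: the batch minus its LOI: 100.0 kg (summing oxide targets gives 100.0 kg; stated basis 100.0 kg — rounding explains the deltas).
Batch grand total — Σ batch = 111.5 kg; loss to ignition Σ batch·LOI = 11.51 kg; yield: glass divided by total = 89.68%.

Revised batch per 100.0 kg glass:
  talc: 50.87 kg
  MgO: 14.37 kg
  ZrSiO4: 25.24 kg
  sodium carbonate: 21.03 kg
Total batch = 111.5 kg; LOI loss = 11.51 kg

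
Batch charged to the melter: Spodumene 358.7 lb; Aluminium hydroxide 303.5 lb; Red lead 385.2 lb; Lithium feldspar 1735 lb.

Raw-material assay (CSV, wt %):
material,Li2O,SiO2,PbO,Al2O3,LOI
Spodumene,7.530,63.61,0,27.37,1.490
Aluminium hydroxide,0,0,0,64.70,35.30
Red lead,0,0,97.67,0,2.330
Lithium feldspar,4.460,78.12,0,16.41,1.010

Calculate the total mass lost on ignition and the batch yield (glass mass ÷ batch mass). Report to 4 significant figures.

LOI loss = 139.0 lb; glass = 2643 lb; yield = 95.01%

The whole derivation runs at full precision at each step; mid-chain values are displayed, rounded to four significant digits, across the worked steps. Every reported value is rounded only once — all derived quantities are rebuilt from the batch weights per 2643 lb of glass at full float precision (glass mass, four oxide percentages, the yield, totals, ignition loss), precisely as stated by the problem or answer text.
Each material's LOI contribution:
  Spodumene: 358.7 × 0.01490 = 5.345 lb
  Aluminium hydroxide: 303.5 × 0.3530 = 107.1 lb
  Red lead: 385.2 × 0.02330 = 8.975 lb
  Lithium feldspar: 1735 × 0.01010 = 17.52 lb
Total LOI = 139.0 lb
Glass = batch − LOI = 2782 − 139.0 = 2643 lb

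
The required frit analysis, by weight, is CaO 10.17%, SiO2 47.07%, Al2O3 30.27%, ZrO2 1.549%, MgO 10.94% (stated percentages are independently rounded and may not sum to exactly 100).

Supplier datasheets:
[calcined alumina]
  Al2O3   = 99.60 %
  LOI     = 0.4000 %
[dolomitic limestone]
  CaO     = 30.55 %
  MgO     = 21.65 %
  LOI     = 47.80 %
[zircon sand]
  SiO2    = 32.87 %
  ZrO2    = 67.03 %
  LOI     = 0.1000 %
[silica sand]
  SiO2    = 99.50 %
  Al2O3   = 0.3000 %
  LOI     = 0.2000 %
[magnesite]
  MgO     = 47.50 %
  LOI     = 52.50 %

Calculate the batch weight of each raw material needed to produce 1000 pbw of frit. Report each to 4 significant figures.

Every computation carries exact precision in every operation; mid-chain values are printed, with 4-significant-figure rounding, on the page; a single rounding finalizes every reported figure; the derived quantities, including LOI, five oxide percentages, net glass mass, the totals, yield, are carried from the weighed amounts at 1000 pbw of glass in full float precision as set out in problem or answer.
Target masses of each oxide per 1000 pbw frit:
  CaO: 10.17% × 1000 = 101.7 pbw
  SiO2: 47.07% × 1000 = 470.7 pbw
  Al2O3: 30.27% × 1000 = 302.7 pbw
  ZrO2: 1.549% × 1000 = 15.49 pbw
  MgO: 10.94% × 1000 = 109.4 pbw
Per-oxide balance check applying the batch weights above, versus the basis set out (sum by sum, the targets are met net of answer rounding effects):
  CaO: 332.9·0.3055 = 101.7 pbw (target 101.7 pbw)
  SiO2: 23.11·0.3287 + 465.4·0.9950 = 470.7 pbw (target 470.7 pbw)
  Al2O3: 302.5·0.9960 + 465.4·0.003000 = 302.7 pbw (target 302.7 pbw)
  ZrO2: 23.11·0.6703 = 15.49 pbw (target 15.49 pbw)
  MgO: 332.9·0.2165 + 78.58·0.4750 = 109.4 pbw (target 109.4 pbw)
Glass-mass sanity pass: batch total minus LOI = 999.9 pbw (per-oxide target masses sum to 1000 pbw; basis as stated: 1000 pbw — any gap is answer rounding).
Batch total: Σ batch = 1202 pbw; LOI loss = Σ batch·LOI = 202.5 pbw; yield = glass ÷ total batch = 83.16%.

Batch per 1000 pbw frit:
  calcined alumina: 302.5 pbw
  dolomitic limestone: 332.9 pbw
  zircon sand: 23.11 pbw
  silica sand: 465.4 pbw
  magnesite: 78.58 pbw
Total batch = 1202 pbw; LOI loss = 202.5 pbw; yield = 83.16%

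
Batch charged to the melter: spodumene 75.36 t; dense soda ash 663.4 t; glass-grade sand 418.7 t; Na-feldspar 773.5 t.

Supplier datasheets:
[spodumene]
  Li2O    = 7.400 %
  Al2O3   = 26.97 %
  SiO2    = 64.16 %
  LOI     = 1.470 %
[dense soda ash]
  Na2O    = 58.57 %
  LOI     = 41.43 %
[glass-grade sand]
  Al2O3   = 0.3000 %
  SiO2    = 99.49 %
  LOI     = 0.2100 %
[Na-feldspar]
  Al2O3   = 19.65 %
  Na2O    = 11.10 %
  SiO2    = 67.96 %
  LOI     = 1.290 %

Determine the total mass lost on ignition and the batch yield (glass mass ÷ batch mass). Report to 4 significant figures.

In-progress results appear rounded to 4 significant digits as written — the working math runs at full precision at all times; every reported number takes just one rounding; derived quantities (totals, net glass mass, ignition loss, four oxide percentages, the yield) are rebuilt from the weighed amounts for 1644 t of glass at full float precision, as quoted within either problem or answer.
Material-by-material LOI:
  spodumene: 75.36 × 0.01470 = 1.108 t
  dense soda ash: 663.4 × 0.4143 = 274.8 t
  glass-grade sand: 418.7 × 0.002100 = 0.8793 t
  Na-feldspar: 773.5 × 0.01290 = 9.978 t
Total LOI = 286.8 t
Glass = batch − LOI = 1931 − 286.8 = 1644 t

LOI loss = 286.8 t; glass = 1644 t; yield = 85.15%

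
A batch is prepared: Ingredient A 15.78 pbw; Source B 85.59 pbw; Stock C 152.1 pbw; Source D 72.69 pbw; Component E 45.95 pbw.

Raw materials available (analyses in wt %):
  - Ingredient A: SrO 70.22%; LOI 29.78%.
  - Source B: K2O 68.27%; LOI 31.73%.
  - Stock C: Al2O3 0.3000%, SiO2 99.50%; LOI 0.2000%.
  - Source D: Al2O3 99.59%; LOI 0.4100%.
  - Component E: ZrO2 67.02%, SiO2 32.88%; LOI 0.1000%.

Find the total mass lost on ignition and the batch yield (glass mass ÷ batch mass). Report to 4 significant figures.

Mid-chain values are printed, rounded to four significant digits, alongside each step — the working math carries exact precision from start to finish — every reported figure is rounded just once — all derived quantities, which include totals, LOI, net glass mass, five oxide percentages, the yield, are computed in exact precision, as given in the question or the answer, starting from the weights for 339.6 pbw of glass.
Each material's LOI contribution:
  Ingredient A: 15.78 × 0.2978 = 4.699 pbw
  Source B: 85.59 × 0.3173 = 27.16 pbw
  Stock C: 152.1 × 0.002000 = 0.3042 pbw
  Source D: 72.69 × 0.004100 = 0.2980 pbw
  Component E: 45.95 × 0.001000 = 0.04595 pbw
Total LOI = 32.51 pbw
Glass = batch − LOI = 372.1 − 32.51 = 339.6 pbw

LOI loss = 32.51 pbw; glass = 339.6 pbw; yield = 91.26%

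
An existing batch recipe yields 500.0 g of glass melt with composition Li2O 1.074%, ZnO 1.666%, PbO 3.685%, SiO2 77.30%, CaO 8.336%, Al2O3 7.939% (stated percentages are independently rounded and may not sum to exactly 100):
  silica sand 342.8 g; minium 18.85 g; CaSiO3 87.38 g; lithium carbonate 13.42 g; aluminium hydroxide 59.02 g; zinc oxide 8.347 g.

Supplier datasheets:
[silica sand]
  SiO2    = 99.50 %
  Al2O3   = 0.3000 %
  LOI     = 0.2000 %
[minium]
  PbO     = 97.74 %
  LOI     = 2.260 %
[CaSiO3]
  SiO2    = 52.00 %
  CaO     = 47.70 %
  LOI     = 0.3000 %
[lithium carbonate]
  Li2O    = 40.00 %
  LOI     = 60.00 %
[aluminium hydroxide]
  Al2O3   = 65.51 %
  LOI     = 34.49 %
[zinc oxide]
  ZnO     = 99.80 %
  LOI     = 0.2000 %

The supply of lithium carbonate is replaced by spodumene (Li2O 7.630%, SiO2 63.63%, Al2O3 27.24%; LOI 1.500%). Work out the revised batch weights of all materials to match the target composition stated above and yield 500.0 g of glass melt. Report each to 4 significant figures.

Revised batch per 500.0 g glass melt:
  silica sand: 297.8 g
  minium: 18.85 g
  CaSiO3: 87.38 g
  spodumene: 70.38 g
  aluminium hydroxide: 29.97 g
  zinc oxide: 8.347 g
Total batch = 512.7 g; LOI loss = 12.69 g

The whole derivation carries full precision through every step. Working values appear rounded off to 4 significant digits on the page — each reported figure is rounded once only — all derived quantities (ignition loss, glass mass, the yield, the totals, the six compositions) are re-derived from the weighed amounts per 500.0 g of glass in full float precision as they appear in problem or answer.
Per-oxide target masses for 500.0 g glass melt:
  Li2O: 1.074% × 500.0 = 5.370 g
  ZnO: 1.666% × 500.0 = 8.330 g
  PbO: 3.685% × 500.0 = 18.42 g
  SiO2: 77.30% × 500.0 = 386.5 g
  CaO: 8.336% × 500.0 = 41.68 g
  Al2O3: 7.939% × 500.0 = 39.70 g
Sums-versus-targets review on the weights just shown, relative to the basis at hand (sums match the target masses exact up to rounding of places):
  Li2O: 70.38·0.07630 = 5.370 g (target 5.370 g)
  ZnO: 8.347·0.9980 = 8.330 g (target 8.330 g)
  PbO: 18.85·0.9774 = 18.42 g (target 18.42 g)
  SiO2: 297.8·0.9950 + 87.38·0.5200 + 70.38·0.6363 = 386.5 g (target 386.5 g)
  CaO: 87.38·0.4770 = 41.68 g (target 41.68 g)
  Al2O3: 297.8·0.003000 + 70.38·0.2724 + 29.97·0.6551 = 39.70 g (target 39.70 g)
Auditing the glass mass value: batch Σ − ignition loss = 500.0 g (per-oxide target masses sum to 500.0 g; the stated basis being 500.0 g — rounding explains the deltas).
Batch grand total — Σ batch = 512.7 g; LOI loss = Σ batch·LOI = 12.69 g; the yield ratio, glass ÷ batch: 97.52%.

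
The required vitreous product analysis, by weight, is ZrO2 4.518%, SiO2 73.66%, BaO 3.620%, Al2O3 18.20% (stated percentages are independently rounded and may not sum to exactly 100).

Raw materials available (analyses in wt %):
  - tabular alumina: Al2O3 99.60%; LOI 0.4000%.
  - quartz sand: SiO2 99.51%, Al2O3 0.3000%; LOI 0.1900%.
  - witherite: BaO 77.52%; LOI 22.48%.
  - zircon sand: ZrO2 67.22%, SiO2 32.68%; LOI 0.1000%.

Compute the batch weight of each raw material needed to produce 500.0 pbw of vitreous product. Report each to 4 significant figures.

Batch per 500.0 pbw vitreous product:
  tabular alumina: 90.28 pbw
  quartz sand: 359.1 pbw
  witherite: 23.35 pbw
  zircon sand: 33.61 pbw
Total batch = 506.3 pbw; LOI loss = 6.326 pbw; yield = 98.75%

All internal work keeps exact precision end to end — rounding to 4 significant figures extends to each intermediate as shown; every reported result carries a single rounding — the derived quantities (net glass mass, the totals, yield, the four compositions, ignition loss) are carried starting from the weights for 500.0 pbw of glass in full float precision, as quoted within the problem or answer text.
Target oxide masses per 500.0 pbw vitreous product:
  ZrO2: 4.518% × 500.0 = 22.59 pbw
  SiO2: 73.66% × 500.0 = 368.3 pbw
  BaO: 3.620% × 500.0 = 18.10 pbw
  Al2O3: 18.20% × 500.0 = 91.00 pbw
Checking each oxide sum from the weights as reported, relative to the basis at hand (every target is met by its sum once rounding is allowed for):
  ZrO2: 33.61·0.6722 = 22.59 pbw (target 22.59 pbw)
  SiO2: 359.1·0.9951 + 33.61·0.3268 = 368.3 pbw (target 368.3 pbw)
  BaO: 23.35·0.7752 = 18.10 pbw (target 18.10 pbw)
  Al2O3: 90.28·0.9960 + 359.1·0.003000 = 91.00 pbw (target 91.00 pbw)
Glass-mass bookkeeping: batch Σ − ignition loss = 500.0 pbw (the targets, summed, come to 500.0 pbw; stated basis 500.0 pbw — any gap is answer rounding).
Summing the batch: Σ batch = 506.3 pbw; the LOI term Σ batch·LOI equals 6.326 pbw; as yield: glass ÷ batch → 98.75%.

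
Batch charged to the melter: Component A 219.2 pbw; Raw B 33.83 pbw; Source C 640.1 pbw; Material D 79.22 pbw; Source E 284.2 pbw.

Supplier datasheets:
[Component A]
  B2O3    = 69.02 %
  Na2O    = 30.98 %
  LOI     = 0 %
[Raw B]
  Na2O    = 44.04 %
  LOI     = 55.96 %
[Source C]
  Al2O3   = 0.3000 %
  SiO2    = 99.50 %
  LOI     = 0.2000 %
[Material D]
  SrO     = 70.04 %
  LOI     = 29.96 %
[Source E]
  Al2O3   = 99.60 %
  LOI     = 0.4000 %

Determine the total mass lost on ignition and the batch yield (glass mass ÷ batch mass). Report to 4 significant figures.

LOI loss = 45.08 pbw; glass = 1211 pbw; yield = 96.41%

In-progress results are displayed (rounded to four significant digits) alongside each step — all internal work runs at full precision at every stage. Each reported value takes just one rounding. The derived quantities (the yield, ignition loss, five oxide percentages, the totals, net glass mass) are rebuilt at full float precision using the weight values at 1211 pbw of glass, as set out in question or answer.
Per-material ignition loss:
  Component A: 219.2 × 0 = 0 pbw
  Raw B: 33.83 × 0.5596 = 18.93 pbw
  Source C: 640.1 × 0.002000 = 1.280 pbw
  Material D: 79.22 × 0.2996 = 23.73 pbw
  Source E: 284.2 × 0.004000 = 1.137 pbw
Total LOI = 45.08 pbw
Glass = batch − LOI = 1257 − 45.08 = 1211 pbw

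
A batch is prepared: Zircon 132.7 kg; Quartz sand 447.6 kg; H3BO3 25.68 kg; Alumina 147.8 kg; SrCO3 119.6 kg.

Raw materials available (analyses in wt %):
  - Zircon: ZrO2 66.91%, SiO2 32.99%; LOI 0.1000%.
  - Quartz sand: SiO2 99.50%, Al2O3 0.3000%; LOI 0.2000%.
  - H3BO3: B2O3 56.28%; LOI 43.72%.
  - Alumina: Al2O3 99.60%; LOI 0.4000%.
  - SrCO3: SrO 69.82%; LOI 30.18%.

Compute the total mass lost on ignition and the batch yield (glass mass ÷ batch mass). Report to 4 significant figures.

Mid-chain values are printed, with 4-significant-figure rounding, when written out — every computation holds full precision through the solve — every reported result is rounded exactly once — all derived quantities are recomputed from the batch weights at 824.4 kg of glass in full float precision (the totals, the five compositions, LOI, the yield, net glass mass), as given in the question or the answer.
Loss on ignition, line by line:
  Zircon: 132.7 × 0.001000 = 0.1327 kg
  Quartz sand: 447.6 × 0.002000 = 0.8952 kg
  H3BO3: 25.68 × 0.4372 = 11.23 kg
  Alumina: 147.8 × 0.004000 = 0.5912 kg
  SrCO3: 119.6 × 0.3018 = 36.10 kg
Total LOI = 48.94 kg
Glass = batch − LOI = 873.4 − 48.94 = 824.4 kg

LOI loss = 48.94 kg; glass = 824.4 kg; yield = 94.40%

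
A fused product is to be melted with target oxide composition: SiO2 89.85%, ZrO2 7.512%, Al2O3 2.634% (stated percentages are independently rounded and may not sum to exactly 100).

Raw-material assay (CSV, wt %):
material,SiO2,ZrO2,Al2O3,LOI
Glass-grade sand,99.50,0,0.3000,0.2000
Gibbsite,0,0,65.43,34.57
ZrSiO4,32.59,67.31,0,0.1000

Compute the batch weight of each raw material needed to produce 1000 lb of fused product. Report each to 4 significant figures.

Values along the way appear (rounded to 4 significant figures) in the printout; each numeric step keeps exact precision at each step — each reported value receives exactly one rounding. Derived quantities (LOI, the three compositions, the totals, net glass mass, the yield) are carried from the weighed amounts on 1000 lb of glass at exact precision, as they appear in problem or answer.
Oxide-by-oxide targets in 1000 lb fused product:
  SiO2: 89.85% × 1000 = 898.5 lb
  ZrO2: 7.512% × 1000 = 75.12 lb
  Al2O3: 2.634% × 1000 = 26.34 lb
Checking each oxide sum applying the batch weights above, against the basis in use (each sum matches its target mass exact up to rounding of places):
  SiO2: 866.5·0.9950 + 111.6·0.3259 = 898.5 lb (target 898.5 lb)
  ZrO2: 111.6·0.6731 = 75.12 lb (target 75.12 lb)
  Al2O3: 866.5·0.003000 + 36.28·0.6543 = 26.34 lb (target 26.34 lb)
Consistency of the glass mass: whole batch net of LOI = 1000 lb (targets for the oxides total 1000 lb; versus the stated basis of 1000 lb — a pure rounding effect).
Batch grand total — Σ batch = 1014 lb; ignition loss, Σ(batch × LOI) = 14.39 lb; the yield ratio, glass ÷ batch: 98.58%.

Batch per 1000 lb fused product:
  Glass-grade sand: 866.5 lb
  Gibbsite: 36.28 lb
  ZrSiO4: 111.6 lb
Total batch = 1014 lb; LOI loss = 14.39 lb; yield = 98.58%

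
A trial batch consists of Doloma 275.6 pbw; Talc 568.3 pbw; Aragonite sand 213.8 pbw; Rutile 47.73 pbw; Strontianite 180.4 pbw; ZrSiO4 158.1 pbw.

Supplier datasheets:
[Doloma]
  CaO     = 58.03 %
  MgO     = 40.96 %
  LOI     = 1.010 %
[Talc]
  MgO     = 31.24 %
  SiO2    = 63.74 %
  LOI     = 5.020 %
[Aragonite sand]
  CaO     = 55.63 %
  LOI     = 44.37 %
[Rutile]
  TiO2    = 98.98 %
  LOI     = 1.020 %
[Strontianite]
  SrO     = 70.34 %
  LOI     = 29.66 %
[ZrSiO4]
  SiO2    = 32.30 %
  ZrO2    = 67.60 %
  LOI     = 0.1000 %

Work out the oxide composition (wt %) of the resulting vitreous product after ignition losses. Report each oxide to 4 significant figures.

The working math carries exact precision at all times — values along the way are printed rounded to four significant digits; a single rounding finalizes each reported value — derived quantities (the totals, ignition loss, net glass mass, the yield, six oxide percentages) are re-derived starting from the weights per 1264 pbw of glass in exact precision, as given in problem or answer.
Delivered oxide masses:
  CaO: 275.6·0.5803 + 213.8·0.5563 = 278.9 pbw
  MgO: 275.6·0.4096 + 568.3·0.3124 = 290.4 pbw
  SiO2: 568.3·0.6374 + 158.1·0.3230 = 413.3 pbw
  SrO: 180.4·0.7034 = 126.9 pbw
  TiO2: 47.73·0.9898 = 47.24 pbw
  ZrO2: 158.1·0.6760 = 106.9 pbw
LOI: 275.6·0.01010 + 568.3·0.05020 + 213.8·0.4437 + 47.73·0.01020 + 180.4·0.2966 + 158.1·0.001000 = 180.3 pbw
Resulting glass, batch − LOI: 1444 − 180.3 = 1264 pbw (matching Σ of the oxides)
wt % = oxide mass / glass mass × 100

Glass mass = 1264 pbw (batch 1444 − LOI 180.3).
Composition: CaO 22.07%, MgO 22.98%, SiO2 32.71%, SrO 10.04%, TiO2 3.739%, ZrO2 8.458%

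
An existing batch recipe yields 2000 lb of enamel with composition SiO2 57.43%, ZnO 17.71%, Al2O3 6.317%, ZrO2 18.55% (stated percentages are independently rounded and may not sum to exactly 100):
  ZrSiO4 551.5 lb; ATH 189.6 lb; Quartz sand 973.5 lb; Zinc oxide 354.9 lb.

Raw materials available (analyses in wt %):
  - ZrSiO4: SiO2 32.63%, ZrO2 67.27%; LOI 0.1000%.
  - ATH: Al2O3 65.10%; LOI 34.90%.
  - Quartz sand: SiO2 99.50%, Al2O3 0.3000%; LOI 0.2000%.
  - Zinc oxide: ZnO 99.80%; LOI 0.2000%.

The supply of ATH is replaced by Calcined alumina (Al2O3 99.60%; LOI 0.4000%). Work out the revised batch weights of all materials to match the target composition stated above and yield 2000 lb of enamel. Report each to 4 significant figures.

Every computation holds full precision from start to finish. Intermediates appear (rounded to four significant figures) as written. A single rounding finalizes every reported figure. The derived quantities (ignition loss, the four compositions, the totals, net glass mass, the yield) are computed in exact precision starting from the weights at 2000 lb of glass, as set out in either problem or answer.
Per-oxide target masses for 2000 lb enamel:
  SiO2: 57.43% × 2000 = 1149 lb
  ZnO: 17.71% × 2000 = 354.2 lb
  Al2O3: 6.317% × 2000 = 126.3 lb
  ZrO2: 18.55% × 2000 = 371.0 lb
A balance pass over the oxides, applying the batch weights above, on the stated basis (oxide sums agree with the targets up to rounding of the answer):
  SiO2: 551.5·0.3263 + 973.5·0.9950 = 1149 lb (target 1149 lb)
  ZnO: 354.9·0.9980 = 354.2 lb (target 354.2 lb)
  Al2O3: 123.9·0.9960 + 973.5·0.003000 = 126.3 lb (target 126.3 lb)
  ZrO2: 551.5·0.6727 = 371.0 lb (target 371.0 lb)
Glass mass check: Σ batch − LOI loss = 2000 lb (targets for the oxides total 2000 lb; stated basis 2000 lb — any gap is answer rounding).
Whole-batch sum: Σ batch = 2004 lb; Σ batch·LOI gives LOI loss = 3.704 lb; as yield: glass ÷ batch → 99.82%.

Revised batch per 2000 lb enamel:
  ZrSiO4: 551.5 lb
  Calcined alumina: 123.9 lb
  Quartz sand: 973.5 lb
  Zinc oxide: 354.9 lb
Total batch = 2004 lb; LOI loss = 3.704 lb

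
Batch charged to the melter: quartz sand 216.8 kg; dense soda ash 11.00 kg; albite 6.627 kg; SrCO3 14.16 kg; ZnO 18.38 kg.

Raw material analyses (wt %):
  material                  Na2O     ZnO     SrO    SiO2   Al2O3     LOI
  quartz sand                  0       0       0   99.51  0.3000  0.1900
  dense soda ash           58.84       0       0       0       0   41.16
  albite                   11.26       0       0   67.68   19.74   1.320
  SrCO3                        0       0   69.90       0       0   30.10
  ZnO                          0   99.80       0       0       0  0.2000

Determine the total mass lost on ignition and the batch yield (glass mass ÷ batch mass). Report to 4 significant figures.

LOI loss = 9.326 kg; glass = 257.6 kg; yield = 96.51%

Working values are shown, rounded to four significant figures, alongside each step; all arithmetic maintains full precision in every operation — every reported result includes exactly one rounding — the derived quantities are computed starting from the weights per 257.6 kg of glass at full float precision (ignition loss, glass mass, five oxide percentages, yield, totals) precisely as stated by either problem or answer.
Material-by-material LOI:
  quartz sand: 216.8 × 0.001900 = 0.4119 kg
  dense soda ash: 11.00 × 0.4116 = 4.528 kg
  albite: 6.627 × 0.01320 = 0.08748 kg
  SrCO3: 14.16 × 0.3010 = 4.262 kg
  ZnO: 18.38 × 0.002000 = 0.03676 kg
Total LOI = 9.326 kg
Glass = batch − LOI = 267.0 − 9.326 = 257.6 kg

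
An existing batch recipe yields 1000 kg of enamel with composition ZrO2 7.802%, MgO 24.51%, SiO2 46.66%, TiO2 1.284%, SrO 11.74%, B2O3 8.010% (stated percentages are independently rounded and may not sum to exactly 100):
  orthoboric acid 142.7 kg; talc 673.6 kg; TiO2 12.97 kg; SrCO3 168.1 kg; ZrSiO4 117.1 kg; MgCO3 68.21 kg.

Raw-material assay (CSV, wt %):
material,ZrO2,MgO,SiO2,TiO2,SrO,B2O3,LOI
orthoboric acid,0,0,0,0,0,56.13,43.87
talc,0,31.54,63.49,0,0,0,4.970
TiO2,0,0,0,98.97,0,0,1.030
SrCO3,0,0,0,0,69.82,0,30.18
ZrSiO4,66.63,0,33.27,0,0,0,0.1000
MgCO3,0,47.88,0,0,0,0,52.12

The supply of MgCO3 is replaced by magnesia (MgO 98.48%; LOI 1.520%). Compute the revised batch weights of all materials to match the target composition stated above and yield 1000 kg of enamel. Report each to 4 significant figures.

The working math carries full precision throughout. Rounding to 4 significant figures extends to each in-between result as printed. Every reported value carries a single rounding — derived quantities (six oxide percentages, totals, ignition loss, the yield, glass mass) are recomputed from the weighed amounts for 1000 kg of glass at exact precision as quoted within either problem or answer.
Oxide-by-oxide targets in 1000 kg enamel:
  ZrO2: 7.802% × 1000 = 78.02 kg
  MgO: 24.51% × 1000 = 245.1 kg
  SiO2: 46.66% × 1000 = 466.6 kg
  TiO2: 1.284% × 1000 = 12.84 kg
  SrO: 11.74% × 1000 = 117.4 kg
  B2O3: 8.010% × 1000 = 80.10 kg
Per-oxide balance check with the batch weights as given, at the basis given (oxide sums agree with the targets given rounding of the digits):
  ZrO2: 117.1·0.6663 = 78.02 kg (target 78.02 kg)
  MgO: 673.6·0.3154 + 33.16·0.9848 = 245.1 kg (target 245.1 kg)
  SiO2: 673.6·0.6349 + 117.1·0.3327 = 466.6 kg (target 466.6 kg)
  TiO2: 12.97·0.9897 = 12.84 kg (target 12.84 kg)
  SrO: 168.1·0.6982 = 117.4 kg (target 117.4 kg)
  B2O3: 142.7·0.5613 = 80.10 kg (target 80.10 kg)
Auditing the glass mass value: batch total minus LOI = 1000 kg (targets for the oxides total 1000 kg; the stated basis being 1000 kg — differing by rounding only).
Batch total: Σ batch = 1148 kg; LOI loss = Σ batch·LOI = 147.6 kg; yield, glass over the total, = 87.14%.

Revised batch per 1000 kg enamel:
  orthoboric acid: 142.7 kg
  talc: 673.6 kg
  TiO2: 12.97 kg
  SrCO3: 168.1 kg
  ZrSiO4: 117.1 kg
  magnesia: 33.16 kg
Total batch = 1148 kg; LOI loss = 147.6 kg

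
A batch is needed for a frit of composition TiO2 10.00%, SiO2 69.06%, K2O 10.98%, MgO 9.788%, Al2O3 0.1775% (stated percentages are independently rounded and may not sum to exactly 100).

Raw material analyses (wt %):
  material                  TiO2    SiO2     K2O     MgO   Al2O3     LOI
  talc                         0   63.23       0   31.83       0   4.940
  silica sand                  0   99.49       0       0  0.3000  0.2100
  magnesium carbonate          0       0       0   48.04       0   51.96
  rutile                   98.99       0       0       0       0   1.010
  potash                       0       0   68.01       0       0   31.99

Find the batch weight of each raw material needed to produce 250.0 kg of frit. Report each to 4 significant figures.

All internal work holds full float precision through every step; working values are shown with 4-significant-figure rounding at each printed step; each reported result undergoes a single rounding. The derived quantities are carried from the batch weights for 250.0 kg of glass in exact precision (the totals, ignition loss, the yield, net glass mass, five oxide percentages) as quoted within the problem or the answer.
Per-oxide target masses for 250.0 kg frit:
  TiO2: 10.00% × 250.0 = 25.00 kg
  SiO2: 69.06% × 250.0 = 172.6 kg
  K2O: 10.98% × 250.0 = 27.45 kg
  MgO: 9.788% × 250.0 = 24.47 kg
  Al2O3: 0.1775% × 250.0 = 0.4438 kg
Mass-balance tally per oxide with the batch weights as given, for the quoted basis mass (summed amounts equal target values up to rounding of the answer):
  TiO2: 25.26·0.9899 = 25.00 kg (target 25.00 kg)
  SiO2: 40.31·0.6323 + 147.9·0.9949 = 172.6 kg (target 172.6 kg)
  K2O: 40.36·0.6801 = 27.45 kg (target 27.45 kg)
  MgO: 40.31·0.3183 + 24.23·0.4804 = 24.47 kg (target 24.47 kg)
  Al2O3: 147.9·0.003000 = 0.4437 kg (target 0.4438 kg)
Glass mass check: the batch minus its LOI: 250.0 kg (summing oxide targets gives 250.0 kg; the stated basis being 250.0 kg — gaps are rounding artifacts).
Summing the batch: Σ batch = 278.1 kg; loss to ignition Σ batch·LOI = 28.06 kg; glass ÷ batch gives a yield of 89.91%.

Batch per 250.0 kg frit:
  talc: 40.31 kg
  silica sand: 147.9 kg
  magnesium carbonate: 24.23 kg
  rutile: 25.26 kg
  potash: 40.36 kg
Total batch = 278.1 kg; LOI loss = 28.06 kg; yield = 89.91%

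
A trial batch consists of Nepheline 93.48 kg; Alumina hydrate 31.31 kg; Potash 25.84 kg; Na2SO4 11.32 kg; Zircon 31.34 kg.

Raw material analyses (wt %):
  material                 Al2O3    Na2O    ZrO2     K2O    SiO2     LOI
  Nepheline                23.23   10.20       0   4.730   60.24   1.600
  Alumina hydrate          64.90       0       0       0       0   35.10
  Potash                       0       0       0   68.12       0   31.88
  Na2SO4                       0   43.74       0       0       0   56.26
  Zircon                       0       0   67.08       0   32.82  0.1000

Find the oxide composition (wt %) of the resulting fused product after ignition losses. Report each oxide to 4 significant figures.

Glass mass = 166.2 kg (batch 193.3 − LOI 27.12).
Composition: Al2O3 25.30%, Na2O 8.718%, ZrO2 12.65%, K2O 13.25%, SiO2 40.08%

All internal work carries full precision from start to finish; values along the way are shown, with 4-significant-digit rounding, at each printed step — every reported figure takes a single rounding — all derived quantities are re-derived in full precision (the totals, LOI, yield, five oxide percentages, net glass mass) from the weighed amounts at 166.2 kg of glass, as they appear in the problem or answer text.
Delivered oxide masses:
  Al2O3: 93.48·0.2323 + 31.31·0.6490 = 42.04 kg
  Na2O: 93.48·0.1020 + 11.32·0.4374 = 14.49 kg
  ZrO2: 31.34·0.6708 = 21.02 kg
  K2O: 93.48·0.04730 + 25.84·0.6812 = 22.02 kg
  SiO2: 93.48·0.6024 + 31.34·0.3282 = 66.60 kg
LOI: 93.48·0.01600 + 31.31·0.3510 + 25.84·0.3188 + 11.32·0.5626 + 31.34·0.001000 = 27.12 kg
Net of LOI, the glass mass = 193.3 − 27.12 = 166.2 kg (matching Σ of the oxides)
each oxide over glass, ×100, is wt %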